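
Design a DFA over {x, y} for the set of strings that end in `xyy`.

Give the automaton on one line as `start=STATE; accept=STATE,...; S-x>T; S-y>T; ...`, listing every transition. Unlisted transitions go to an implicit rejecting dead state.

start=s0; accept=s3; s0-x>s1; s0-y>s0; s1-x>s1; s1-y>s2; s2-x>s1; s2-y>s3; s3-x>s1; s3-y>s0

Let each state record the length of the longest suffix of the input read so far that is also a prefix of `xyy`. s1 means the last symbol is `x`; s2 means the last 2 symbols are `xy`; s3 means the last 3 symbols are `xyy`. Accept only at s3, where the string currently ends in `xyy`.
4 states suffice.
        x   y  
>  s0   s1  s0 
   s1   s1  s2 
   s2   s1  s3 
 * s3   s1  s0 
(> = start, * = accepting)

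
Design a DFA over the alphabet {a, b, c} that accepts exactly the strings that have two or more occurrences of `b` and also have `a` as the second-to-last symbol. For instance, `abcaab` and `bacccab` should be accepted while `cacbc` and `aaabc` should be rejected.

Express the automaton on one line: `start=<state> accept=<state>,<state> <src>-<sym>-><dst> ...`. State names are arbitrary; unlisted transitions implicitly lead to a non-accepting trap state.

start=q0 accept=q4,q6 q0-a->q0 q0-b->q1 q0-c->q0 q1-a->q2 q1-b->q3 q1-c->q1 q2-a->q2 q2-b->q4 q2-c->q1 q3-a->q5 q3-b->q3 q3-c->q3 q4-a->q5 q4-b->q3 q4-c->q3 q5-a->q6 q5-b->q4 q5-c->q4 q6-a->q6 q6-b->q4 q6-c->q4

Run two small machines in parallel and take their product. The first has 4 states tracking the count of `b`s, saturating at 3; the second has 13 states tracking the last 2 symbols read. A product state is a pair (one from each), accepting exactly when both do. Equivalent product states are then merged.
With 7 states:
        a   b   c  
>  q0   q0  q1  q0 
   q1   q2  q3  q1 
   q2   q2  q4  q1 
   q3   q5  q3  q3 
 * q4   q5  q3  q3 
   q5   q6  q4  q4 
 * q6   q6  q4  q4 
(> = start, * = accepting)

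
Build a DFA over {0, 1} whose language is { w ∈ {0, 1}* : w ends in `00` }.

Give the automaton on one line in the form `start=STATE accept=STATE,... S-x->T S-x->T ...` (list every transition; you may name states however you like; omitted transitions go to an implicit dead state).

start=A accept=C A-0->B A-1->A B-0->C B-1->A C-0->C C-1->A

Let each state record the length of the longest suffix of the input read so far that is also a prefix of `00`. B means the last symbol is `0`; C means the last 2 symbols are `00`. Accept only at C, where the string currently ends in `00`.
A 3-state machine:
       0  1 
>  A   B  A 
   B   C  A 
 * C   C  A 
(> = start, * = accepting)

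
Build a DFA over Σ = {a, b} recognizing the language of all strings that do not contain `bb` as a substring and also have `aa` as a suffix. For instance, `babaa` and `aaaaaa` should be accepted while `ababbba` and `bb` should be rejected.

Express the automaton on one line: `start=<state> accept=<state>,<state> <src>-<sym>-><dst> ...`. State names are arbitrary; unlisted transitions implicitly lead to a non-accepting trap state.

Build one automaton per condition and run them in lockstep. One (3 states) tracks partial matches of the forbidden pattern `bb`; the other (3 states) tracks how much of the suffix `aa` has currently been matched. Each combined state is a pair, one component from each; accept when both components accept.
7 states suffice.
        a   b  
>  S0   S1  S2 
   S1   S3  S2 
   S2   S1  S4 
 * S3   S3  S2 
   S4   S5  S4 
   S5   S6  S4 
   S6   S6  S4 
(> = start, * = accepting)

start=S0 accept=S3 S0-a->S1 S0-b->S2 S1-a->S3 S1-b->S2 S2-a->S1 S2-b->S4 S3-a->S3 S3-b->S2 S4-a->S5 S4-b->S4 S5-a->S6 S5-b->S4 S6-a->S6 S6-b->S4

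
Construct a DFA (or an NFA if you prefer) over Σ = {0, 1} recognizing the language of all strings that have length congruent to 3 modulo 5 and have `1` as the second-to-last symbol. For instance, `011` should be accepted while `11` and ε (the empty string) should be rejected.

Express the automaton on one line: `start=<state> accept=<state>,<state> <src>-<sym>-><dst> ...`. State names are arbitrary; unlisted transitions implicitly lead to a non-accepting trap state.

start=s0 accept=s9,s10 s0-0->s1 s0-1->s2 s1-0->s3 s1-1->s4 s2-0->s5 s2-1->s6 s3-0->s7 s3-1->s8 s4-0->s9 s4-1->s10 s5-0->s7 s5-1->s8 s6-0->s9 s6-1->s10 s7-0->s11 s7-1->s12 s8-0->s13 s8-1->s14 s9-0->s11 s9-1->s12 s10-0->s13 s10-1->s14 s11-0->s15 s11-1->s16 s12-0->s17 s12-1->s18 s13-0->s15 s13-1->s16 s14-0->s17 s14-1->s18 s15-0->s19 s15-1->s20 s16-0->s21 s16-1->s22 s17-0->s19 s17-1->s20 s18-0->s21 s18-1->s22 s19-0->s3 s19-1->s4 s20-0->s5 s20-1->s6 s21-0->s3 s21-1->s4 s22-0->s5 s22-1->s6

Handle the two conditions separately and then intersect. One (5 states) tracks the input length modulo 5; the other (7 states) tracks the last 2 symbols read. Each combined state is a pair, one component from each; accept when both components accept.
23 states suffice.
          0    1  
>  s0     s1   s2 
   s1     s3   s4 
   s2     s5   s6 
   s3     s7   s8 
   s4     s9  s10 
   s5     s7   s8 
   s6     s9  s10 
   s7    s11  s12 
   s8    s13  s14 
 * s9    s11  s12 
 * s10   s13  s14 
   s11   s15  s16 
   s12   s17  s18 
   s13   s15  s16 
   s14   s17  s18 
   s15   s19  s20 
   s16   s21  s22 
   s17   s19  s20 
   s18   s21  s22 
   s19    s3   s4 
   s20    s5   s6 
   s21    s3   s4 
   s22    s5   s6 
(> = start, * = accepting)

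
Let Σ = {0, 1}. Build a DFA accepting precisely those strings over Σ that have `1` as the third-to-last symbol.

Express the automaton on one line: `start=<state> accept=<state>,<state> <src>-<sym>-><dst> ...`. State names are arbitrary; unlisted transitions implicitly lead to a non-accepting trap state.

Because acceptance depends on a position counted from the end, the machine has to buffer the most recent 3 symbols. Make each state the string of the last up-to-3 symbols read; on input `x` shift the window left and append `x`. Accept when the buffered window has length 3 and begins with `1`.
15 states suffice.
          0    1  
>  S0     S1   S2 
   S1     S3   S4 
   S2     S5   S6 
   S3     S7   S8 
   S4     S9  S10 
   S5    S11  S12 
   S6    S13  S14 
   S7     S7   S8 
   S8     S9  S10 
   S9    S11  S12 
   S10   S13  S14 
 * S11    S7   S8 
 * S12    S9  S10 
 * S13   S11  S12 
 * S14   S13  S14 
(> = start, * = accepting)

start=S0 accept=S11,S12,S13,S14 S0-0->S1 S0-1->S2 S1-0->S3 S1-1->S4 S2-0->S5 S2-1->S6 S3-0->S7 S3-1->S8 S4-0->S9 S4-1->S10 S5-0->S11 S5-1->S12 S6-0->S13 S6-1->S14 S7-0->S7 S7-1->S8 S8-0->S9 S8-1->S10 S9-0->S11 S9-1->S12 S10-0->S13 S10-1->S14 S11-0->S7 S11-1->S8 S12-0->S9 S12-1->S10 S13-0->S11 S13-1->S12 S14-0->S13 S14-1->S14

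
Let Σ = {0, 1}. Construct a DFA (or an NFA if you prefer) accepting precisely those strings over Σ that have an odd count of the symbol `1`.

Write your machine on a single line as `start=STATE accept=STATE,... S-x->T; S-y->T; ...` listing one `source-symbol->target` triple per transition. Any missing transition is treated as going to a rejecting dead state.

Keep the running count of `1`s modulo 2: each `1` advances along the cycle q0 → q1 → q0 while other symbols loop. Accept at q1.
With 2 states:
        0   1  
>  q0   q0  q1 
 * q1   q1  q0 
(> = start, * = accepting)

start=q0; accept=q1; q0-0->q0; q0-1->q1; q1-0->q1; q1-1->q0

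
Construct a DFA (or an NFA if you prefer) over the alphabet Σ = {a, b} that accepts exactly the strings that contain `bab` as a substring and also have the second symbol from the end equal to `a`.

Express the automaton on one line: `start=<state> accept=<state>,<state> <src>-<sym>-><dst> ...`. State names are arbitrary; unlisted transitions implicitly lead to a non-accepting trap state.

Handle the two conditions separately and then intersect. The first has 4 states tracking whether and how much of `bab` has been seen; the second has 7 states tracking the last 2 symbols read. A product state is a pair (one from each), accepting exactly when both do. After merging equivalent states the machine shrinks.
        a   b  
>  q0   q0  q1 
   q1   q2  q1 
   q2   q0  q3 
 * q3   q4  q5 
   q4   q6  q3 
   q5   q4  q5 
 * q6   q6  q3 
(> = start, * = accepting)

start=q0 accept=q3,q6 q0-a->q0 q0-b->q1 q1-a->q2 q1-b->q1 q2-a->q0 q2-b->q3 q3-a->q4 q3-b->q5 q4-a->q6 q4-b->q3 q5-a->q4 q5-b->q5 q6-a->q6 q6-b->q3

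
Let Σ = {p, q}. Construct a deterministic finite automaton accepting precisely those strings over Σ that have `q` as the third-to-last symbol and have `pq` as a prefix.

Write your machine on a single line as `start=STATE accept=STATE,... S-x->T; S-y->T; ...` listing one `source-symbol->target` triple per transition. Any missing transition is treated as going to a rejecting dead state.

start=A; accept=G,H,I,J; A-p->B; A-q->C; B-p->C; B-q->D; C-p->C; C-q->C; D-p->E; D-q->F; E-p->G; E-q->H; F-p->I; F-q->J; G-p->K; G-q->D; H-p->E; H-q->F; I-p->G; I-q->H; J-p->I; J-q->J; K-p->K; K-q->D

Handle the two conditions separately and then intersect. One (15 states) tracks the last 3 symbols read; the other (4 states) tracks whether the input so far still matches the prefix `pq`. Each combined state is a pair, one component from each; accept when both components accept. Equivalent product states are then merged.
11 states suffice.
       p  q 
>  A   B  C 
   B   C  D 
   C   C  C 
   D   E  F 
   E   G  H 
   F   I  J 
 * G   K  D 
 * H   E  F 
 * I   G  H 
 * J   I  J 
   K   K  D 
(> = start, * = accepting)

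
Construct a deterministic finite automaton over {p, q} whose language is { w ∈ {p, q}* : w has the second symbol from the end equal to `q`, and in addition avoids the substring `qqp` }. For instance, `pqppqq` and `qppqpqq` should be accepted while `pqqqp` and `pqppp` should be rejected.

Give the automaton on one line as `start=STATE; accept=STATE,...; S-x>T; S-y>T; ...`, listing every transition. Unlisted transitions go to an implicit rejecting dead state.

start=A; accept=C,D; A-p>A; A-q>B; B-p>C; B-q>D; C-p>A; C-q>B; D-p>E; D-q>D; E-p>E; E-q>E

Handle the two conditions separately and then intersect. The first has 7 states tracking the last 2 symbols read; the second has 4 states tracking partial matches of the forbidden pattern `qqp`. A product state is a pair (one from each), accepting exactly when both do. After merging equivalent states the machine shrinks.
       p  q 
>  A   A  B 
   B   C  D 
 * C   A  B 
 * D   E  D 
   E   E  E 
(> = start, * = accepting)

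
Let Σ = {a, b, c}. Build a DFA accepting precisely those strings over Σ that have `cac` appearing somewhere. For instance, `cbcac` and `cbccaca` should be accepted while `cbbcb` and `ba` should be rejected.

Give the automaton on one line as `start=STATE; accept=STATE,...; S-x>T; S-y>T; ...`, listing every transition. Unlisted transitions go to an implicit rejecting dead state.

start=s0; accept=s3; s0-a>s0; s0-b>s0; s0-c>s1; s1-a>s2; s1-b>s0; s1-c>s1; s2-a>s0; s2-b>s0; s2-c>s3; s3-a>s3; s3-b>s3; s3-c>s3

States s0..s2 record the length of the longest prefix of `cac` that matches the current input suffix. Reaching s3 means `cac` has been seen, and we stay there forever. Accept from s3.
A 4-state machine:
        a   b   c  
>  s0   s0  s0  s1 
   s1   s2  s0  s1 
   s2   s0  s0  s3 
 * s3   s3  s3  s3 
(> = start, * = accepting)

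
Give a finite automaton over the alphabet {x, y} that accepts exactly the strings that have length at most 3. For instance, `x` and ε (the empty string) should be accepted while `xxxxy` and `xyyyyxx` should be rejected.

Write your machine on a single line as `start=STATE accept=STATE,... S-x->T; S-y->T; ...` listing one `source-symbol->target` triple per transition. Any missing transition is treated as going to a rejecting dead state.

start=S0; accept=S0,S1,S2,S3; S0-x->S1; S0-y->S1; S1-x->S2; S1-y->S2; S2-x->S3; S2-y->S3; S3-x->S4; S3-y->S4; S4-x->S4; S4-y->S4

Count input length up to 4: every symbol moves from S0 toward S4, which means 'more than 3' and absorbs. Accept from {S0, S1, S2, S3}.
        x   y  
>* S0   S1  S1 
 * S1   S2  S2 
 * S2   S3  S3 
 * S3   S4  S4 
   S4   S4  S4 
(> = start, * = accepting)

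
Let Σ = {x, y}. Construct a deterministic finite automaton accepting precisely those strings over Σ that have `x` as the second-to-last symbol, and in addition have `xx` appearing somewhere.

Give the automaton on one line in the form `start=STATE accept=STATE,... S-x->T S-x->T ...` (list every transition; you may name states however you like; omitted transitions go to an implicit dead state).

Build one automaton per condition and run them in lockstep. The first has 7 states tracking the last 2 symbols read; the second has 3 states tracking whether and how much of `xx` has been seen. A product state is a pair (one from each), accepting exactly when both do. Equivalent product states are then merged.
6 states suffice.
        x   y  
>  S0   S1  S0 
   S1   S2  S0 
 * S2   S2  S3 
 * S3   S4  S5 
   S4   S2  S3 
   S5   S4  S5 
(> = start, * = accepting)

start=S0 accept=S2,S3 S0-x->S1 S0-y->S0 S1-x->S2 S1-y->S0 S2-x->S2 S2-y->S3 S3-x->S4 S3-y->S5 S4-x->S2 S4-y->S3 S5-x->S4 S5-y->S5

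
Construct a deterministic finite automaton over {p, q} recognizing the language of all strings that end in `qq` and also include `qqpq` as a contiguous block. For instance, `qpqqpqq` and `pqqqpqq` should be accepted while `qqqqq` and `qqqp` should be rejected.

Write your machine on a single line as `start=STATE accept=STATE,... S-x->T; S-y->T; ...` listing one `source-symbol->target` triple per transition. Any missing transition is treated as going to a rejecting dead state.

start=S0; accept=S6; S0-p->S0; S0-q->S1; S1-p->S0; S1-q->S2; S2-p->S3; S2-q->S2; S3-p->S0; S3-q->S4; S4-p->S5; S4-q->S6; S5-p->S5; S5-q->S4; S6-p->S5; S6-q->S6

Run two small machines in parallel and take their product. The first has 3 states tracking how much of the suffix `qq` has currently been matched; the second has 5 states tracking whether and how much of `qqpq` has been seen. A product state is a pair (one from each), accepting exactly when both do.
A 7-state machine:
        p   q  
>  S0   S0  S1 
   S1   S0  S2 
   S2   S3  S2 
   S3   S0  S4 
   S4   S5  S6 
   S5   S5  S4 
 * S6   S5  S6 
(> = start, * = accepting)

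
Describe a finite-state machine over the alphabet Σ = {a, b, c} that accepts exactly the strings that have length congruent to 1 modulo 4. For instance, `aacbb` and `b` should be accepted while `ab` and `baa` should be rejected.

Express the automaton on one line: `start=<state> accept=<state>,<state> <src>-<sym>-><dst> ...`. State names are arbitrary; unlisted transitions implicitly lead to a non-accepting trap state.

start=s0 accept=s1 s0-a->s1 s0-b->s1 s0-c->s1 s1-a->s2 s1-b->s2 s1-c->s2 s2-a->s3 s2-b->s3 s2-c->s3 s3-a->s0 s3-b->s0 s3-c->s0

Count input length modulo 4: every symbol advances one step around the cycle s0 → s1 → s2 → s3 → s0. Accept at s1.
A 4-state machine:
        a   b   c  
>  s0   s1  s1  s1 
 * s1   s2  s2  s2 
   s2   s3  s3  s3 
   s3   s0  s0  s0 
(> = start, * = accepting)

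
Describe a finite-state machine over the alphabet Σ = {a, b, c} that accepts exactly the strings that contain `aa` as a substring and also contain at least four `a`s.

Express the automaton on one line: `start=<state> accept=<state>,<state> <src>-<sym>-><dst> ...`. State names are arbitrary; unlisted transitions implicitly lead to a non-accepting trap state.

start=s0 accept=s6 s0-a->s1 s0-b->s0 s0-c->s0 s1-a->s2 s1-b->s3 s1-c->s3 s2-a->s4 s2-b->s2 s2-c->s2 s3-a->s5 s3-b->s3 s3-c->s3 s4-a->s6 s4-b->s4 s4-c->s4 s5-a->s4 s5-b->s7 s5-c->s7 s6-a->s6 s6-b->s6 s6-c->s6 s7-a->s8 s7-b->s7 s7-c->s7 s8-a->s6 s8-b->s7 s8-c->s7

Run two small machines in parallel and take their product. The first has 3 states tracking whether and how much of `aa` has been seen; the second has 6 states tracking the count of `a`s, saturating at 5. A product state is a pair (one from each), accepting exactly when both do. Minimizing collapses redundant product states.
With 9 states:
        a   b   c  
>  s0   s1  s0  s0 
   s1   s2  s3  s3 
   s2   s4  s2  s2 
   s3   s5  s3  s3 
   s4   s6  s4  s4 
   s5   s4  s7  s7 
 * s6   s6  s6  s6 
   s7   s8  s7  s7 
   s8   s6  s7  s7 
(> = start, * = accepting)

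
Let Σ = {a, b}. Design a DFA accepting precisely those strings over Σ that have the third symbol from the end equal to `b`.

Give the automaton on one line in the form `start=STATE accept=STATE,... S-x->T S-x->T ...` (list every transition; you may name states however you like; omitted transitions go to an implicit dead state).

Because acceptance depends on a position counted from the end, the machine has to buffer the most recent 3 symbols. Make each state the string of the last up-to-3 symbols read; on input `x` shift the window left and append `x`. Accept when the buffered window has length 3 and begins with `b`.
          a    b  
>  s0     s1   s2 
   s1     s3   s4 
   s2     s5   s6 
   s3     s7   s8 
   s4     s9  s10 
   s5    s11  s12 
   s6    s13  s14 
   s7     s7   s8 
   s8     s9  s10 
   s9    s11  s12 
   s10   s13  s14 
 * s11    s7   s8 
 * s12    s9  s10 
 * s13   s11  s12 
 * s14   s13  s14 
(> = start, * = accepting)

start=s0 accept=s11,s12,s13,s14 s0-a->s1 s0-b->s2 s1-a->s3 s1-b->s4 s2-a->s5 s2-b->s6 s3-a->s7 s3-b->s8 s4-a->s9 s4-b->s10 s5-a->s11 s5-b->s12 s6-a->s13 s6-b->s14 s7-a->s7 s7-b->s8 s8-a->s9 s8-b->s10 s9-a->s11 s9-b->s12 s10-a->s13 s10-b->s14 s11-a->s7 s11-b->s8 s12-a->s9 s12-b->s10 s13-a->s11 s13-b->s12 s14-a->s13 s14-b->s14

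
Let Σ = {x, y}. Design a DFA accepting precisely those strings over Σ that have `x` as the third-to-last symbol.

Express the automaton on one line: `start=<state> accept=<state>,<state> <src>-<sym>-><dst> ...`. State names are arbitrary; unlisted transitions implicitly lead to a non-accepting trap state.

start=q0 accept=q7,q8,q9,q10 q0-x->q1 q0-y->q2 q1-x->q3 q1-y->q4 q2-x->q5 q2-y->q6 q3-x->q7 q3-y->q8 q4-x->q9 q4-y->q10 q5-x->q11 q5-y->q12 q6-x->q13 q6-y->q14 q7-x->q7 q7-y->q8 q8-x->q9 q8-y->q10 q9-x->q11 q9-y->q12 q10-x->q13 q10-y->q14 q11-x->q7 q11-y->q8 q12-x->q9 q12-y->q10 q13-x->q11 q13-y->q12 q14-x->q13 q14-y->q14

A DFA must remember the last 3 symbols (since which symbol is third-to-last isn't known until the input ends). Use one state per possible window of the last ≤3 symbols; accept from those whose window starts with `x`.
15 states suffice.
          x    y  
>  q0     q1   q2 
   q1     q3   q4 
   q2     q5   q6 
   q3     q7   q8 
   q4     q9  q10 
   q5    q11  q12 
   q6    q13  q14 
 * q7     q7   q8 
 * q8     q9  q10 
 * q9    q11  q12 
 * q10   q13  q14 
   q11    q7   q8 
   q12    q9  q10 
   q13   q11  q12 
   q14   q13  q14 
(> = start, * = accepting)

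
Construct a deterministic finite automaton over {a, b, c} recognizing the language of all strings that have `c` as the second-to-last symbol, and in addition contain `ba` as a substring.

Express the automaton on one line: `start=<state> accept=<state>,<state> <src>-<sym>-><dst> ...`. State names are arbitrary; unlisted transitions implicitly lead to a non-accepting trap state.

Run two small machines in parallel and take their product. The first has 13 states tracking the last 2 symbols read; the second has 3 states tracking whether and how much of `ba` has been seen. A product state is a pair (one from each), accepting exactly when both do. Minimizing collapses redundant product states.
        a   b   c  
>  S0   S0  S1  S0 
   S1   S2  S1  S0 
   S2   S2  S2  S3 
   S3   S4  S4  S5 
 * S4   S2  S2  S3 
 * S5   S4  S4  S5 
(> = start, * = accepting)

start=S0 accept=S4,S5 S0-a->S0 S0-b->S1 S0-c->S0 S1-a->S2 S1-b->S1 S1-c->S0 S2-a->S2 S2-b->S2 S2-c->S3 S3-a->S4 S3-b->S4 S3-c->S5 S4-a->S2 S4-b->S2 S4-c->S3 S5-a->S4 S5-b->S4 S5-c->S5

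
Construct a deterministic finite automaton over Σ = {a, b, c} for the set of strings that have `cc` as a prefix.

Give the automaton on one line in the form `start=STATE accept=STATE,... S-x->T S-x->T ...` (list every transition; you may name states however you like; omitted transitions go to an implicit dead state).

Check the first 2 symbols one by one: q0 through q1 record how many have matched `cc` so far; any wrong symbol goes to the dead state q3. After all 2 match we enter the accepting sink q2.
4 states suffice.
        a   b   c  
>  q0   q3  q3  q1 
   q1   q3  q3  q2 
 * q2   q2  q2  q2 
   q3   q3  q3  q3 
(> = start, * = accepting)

start=q0 accept=q2 q0-a->q3 q0-b->q3 q0-c->q1 q1-a->q3 q1-b->q3 q1-c->q2 q2-a->q2 q2-b->q2 q2-c->q2 q3-a->q3 q3-b->q3 q3-c->q3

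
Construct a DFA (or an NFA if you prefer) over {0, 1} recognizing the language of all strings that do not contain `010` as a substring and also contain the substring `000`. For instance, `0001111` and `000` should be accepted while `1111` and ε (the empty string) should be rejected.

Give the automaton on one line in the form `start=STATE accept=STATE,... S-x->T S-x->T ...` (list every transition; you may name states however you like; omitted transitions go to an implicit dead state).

start=q0 accept=q4,q6,q7 q0-0->q1 q0-1->q0 q1-0->q2 q1-1->q3 q2-0->q4 q2-1->q3 q3-0->q5 q3-1->q0 q4-0->q4 q4-1->q6 q5-0->q5 q5-1->q5 q6-0->q5 q6-1->q7 q7-0->q4 q7-1->q7

Run two small machines in parallel and take their product. One (4 states) tracks partial matches of the forbidden pattern `010`; the other (4 states) tracks whether and how much of `000` has been seen. Each combined state is a pair, one component from each; accept when both components accept. Equivalent product states are then merged.
With 8 states:
        0   1  
>  q0   q1  q0 
   q1   q2  q3 
   q2   q4  q3 
   q3   q5  q0 
 * q4   q4  q6 
   q5   q5  q5 
 * q6   q5  q7 
 * q7   q4  q7 
(> = start, * = accepting)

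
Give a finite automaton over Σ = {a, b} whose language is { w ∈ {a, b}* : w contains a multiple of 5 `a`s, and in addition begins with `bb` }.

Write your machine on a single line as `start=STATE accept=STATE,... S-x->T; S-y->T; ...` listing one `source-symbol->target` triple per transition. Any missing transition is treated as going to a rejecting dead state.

Build one automaton per condition and run them in lockstep. The first has 5 states tracking the count of `a`s modulo 5; the second has 4 states tracking whether the input so far still matches the prefix `bb`. A product state is a pair (one from each), accepting exactly when both do. After merging equivalent states the machine shrinks.
With 8 states:
        a   b  
>  q0   q1  q2 
   q1   q1  q1 
   q2   q1  q3 
 * q3   q4  q3 
   q4   q5  q4 
   q5   q6  q5 
   q6   q7  q6 
   q7   q3  q7 
(> = start, * = accepting)

start=q0; accept=q3; q0-a->q1; q0-b->q2; q1-a->q1; q1-b->q1; q2-a->q1; q2-b->q3; q3-a->q4; q3-b->q3; q4-a->q5; q4-b->q4; q5-a->q6; q5-b->q5; q6-a->q7; q6-b->q6; q7-a->q3; q7-b->q7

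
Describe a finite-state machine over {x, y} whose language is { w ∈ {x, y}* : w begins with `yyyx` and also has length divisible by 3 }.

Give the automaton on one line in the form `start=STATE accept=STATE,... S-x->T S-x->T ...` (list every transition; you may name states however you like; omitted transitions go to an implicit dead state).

start=q0 accept=q7 q0-x->q1 q0-y->q2 q1-x->q1 q1-y->q1 q2-x->q1 q2-y->q3 q3-x->q1 q3-y->q4 q4-x->q5 q4-y->q1 q5-x->q6 q5-y->q6 q6-x->q7 q6-y->q7 q7-x->q5 q7-y->q5

Build one automaton per condition and run them in lockstep. The first has 6 states tracking whether the input so far still matches the prefix `yyyx`; the second has 3 states tracking the input length modulo 3. A product state is a pair (one from each), accepting exactly when both do. After merging equivalent states the machine shrinks.
8 states suffice.
        x   y  
>  q0   q1  q2 
   q1   q1  q1 
   q2   q1  q3 
   q3   q1  q4 
   q4   q5  q1 
   q5   q6  q6 
   q6   q7  q7 
 * q7   q5  q5 
(> = start, * = accepting)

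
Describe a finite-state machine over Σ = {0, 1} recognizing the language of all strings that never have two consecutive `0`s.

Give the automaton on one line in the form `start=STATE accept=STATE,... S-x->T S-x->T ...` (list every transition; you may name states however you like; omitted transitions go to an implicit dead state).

start=S0 accept=S0,S1 S0-0->S1 S0-1->S0 S1-0->S2 S1-1->S0 S2-0->S2 S2-1->S2

Track partial matches of the forbidden pattern `00`. State S2 is a dead state reached once `00` has occurred; every other state accepts. S0 means no part of `00` is currently matched.
        0   1  
>* S0   S1  S0 
 * S1   S2  S0 
   S2   S2  S2 
(> = start, * = accepting)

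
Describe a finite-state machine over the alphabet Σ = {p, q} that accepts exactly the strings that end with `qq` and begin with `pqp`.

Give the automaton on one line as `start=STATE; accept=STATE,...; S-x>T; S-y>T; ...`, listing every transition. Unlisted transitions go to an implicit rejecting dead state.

start=s0; accept=s6; s0-p>s1; s0-q>s2; s1-p>s2; s1-q>s3; s2-p>s2; s2-q>s2; s3-p>s4; s3-q>s2; s4-p>s4; s4-q>s5; s5-p>s4; s5-q>s6; s6-p>s4; s6-q>s6

Run two small machines in parallel and take their product. One (3 states) tracks how much of the suffix `qq` has currently been matched; the other (5 states) tracks whether the input so far still matches the prefix `pqp`. Each combined state is a pair, one component from each; accept when both components accept. After merging equivalent states the machine shrinks.
        p   q  
>  s0   s1  s2 
   s1   s2  s3 
   s2   s2  s2 
   s3   s4  s2 
   s4   s4  s5 
   s5   s4  s6 
 * s6   s4  s6 
(> = start, * = accepting)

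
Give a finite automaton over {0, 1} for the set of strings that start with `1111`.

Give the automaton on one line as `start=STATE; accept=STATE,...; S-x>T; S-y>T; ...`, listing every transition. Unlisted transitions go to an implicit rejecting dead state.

start=A; accept=E; A-0>F; A-1>B; B-0>F; B-1>C; C-0>F; C-1>D; D-0>F; D-1>E; E-0>E; E-1>E; F-0>F; F-1>F

Check the first 4 symbols one by one: A through D record how many have matched `1111` so far; any wrong symbol goes to the dead state F. After all 4 match we enter the accepting sink E.
A 6-state machine:
       0  1 
>  A   F  B 
   B   F  C 
   C   F  D 
   D   F  E 
 * E   E  E 
   F   F  F 
(> = start, * = accepting)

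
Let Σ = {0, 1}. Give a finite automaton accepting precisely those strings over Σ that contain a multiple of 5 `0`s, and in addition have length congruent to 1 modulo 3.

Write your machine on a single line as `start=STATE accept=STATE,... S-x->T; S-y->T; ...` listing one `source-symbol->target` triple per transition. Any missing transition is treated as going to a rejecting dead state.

Handle the two conditions separately and then intersect. One (5 states) tracks the count of `0`s modulo 5; the other (3 states) tracks the input length modulo 3. Each combined state is a pair, one component from each; accept when both components accept.
15 states suffice.
          0    1  
>  s0     s1   s2 
   s1     s3   s4 
 * s2     s4   s5 
   s3     s6   s7 
   s4     s7   s8 
   s5     s8   s0 
   s6     s9  s10 
   s7    s10  s11 
   s8    s11   s1 
   s9     s5  s12 
   s10   s12  s13 
   s11   s13   s3 
   s12    s0  s14 
   s13   s14   s6 
   s14    s2   s9 
(> = start, * = accepting)

start=s0; accept=s2; s0-0->s1; s0-1->s2; s1-0->s3; s1-1->s4; s2-0->s4; s2-1->s5; s3-0->s6; s3-1->s7; s4-0->s7; s4-1->s8; s5-0->s8; s5-1->s0; s6-0->s9; s6-1->s10; s7-0->s10; s7-1->s11; s8-0->s11; s8-1->s1; s9-0->s5; s9-1->s12; s10-0->s12; s10-1->s13; s11-0->s13; s11-1->s3; s12-0->s0; s12-1->s14; s13-0->s14; s13-1->s6; s14-0->s2; s14-1->s9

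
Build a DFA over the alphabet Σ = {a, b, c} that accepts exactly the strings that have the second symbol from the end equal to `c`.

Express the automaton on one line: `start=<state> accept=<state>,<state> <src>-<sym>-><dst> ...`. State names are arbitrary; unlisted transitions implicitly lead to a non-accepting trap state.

start=q0 accept=q10,q11,q12 q0-a->q1 q0-b->q2 q0-c->q3 q1-a->q4 q1-b->q5 q1-c->q6 q2-a->q7 q2-b->q8 q2-c->q9 q3-a->q10 q3-b->q11 q3-c->q12 q4-a->q4 q4-b->q5 q4-c->q6 q5-a->q7 q5-b->q8 q5-c->q9 q6-a->q10 q6-b->q11 q6-c->q12 q7-a->q4 q7-b->q5 q7-c->q6 q8-a->q7 q8-b->q8 q8-c->q9 q9-a->q10 q9-b->q11 q9-c->q12 q10-a->q4 q10-b->q5 q10-c->q6 q11-a->q7 q11-b->q8 q11-c->q9 q12-a->q10 q12-b->q11 q12-c->q12

Because acceptance depends on a position counted from the end, the machine has to buffer the most recent 2 symbols. Make each state the string of the last up-to-2 symbols read; on input `x` shift the window left and append `x`. Accept when the buffered window has length 2 and begins with `c`.
13 states suffice.
          a    b    c  
>  q0     q1   q2   q3 
   q1     q4   q5   q6 
   q2     q7   q8   q9 
   q3    q10  q11  q12 
   q4     q4   q5   q6 
   q5     q7   q8   q9 
   q6    q10  q11  q12 
   q7     q4   q5   q6 
   q8     q7   q8   q9 
   q9    q10  q11  q12 
 * q10    q4   q5   q6 
 * q11    q7   q8   q9 
 * q12   q10  q11  q12 
(> = start, * = accepting)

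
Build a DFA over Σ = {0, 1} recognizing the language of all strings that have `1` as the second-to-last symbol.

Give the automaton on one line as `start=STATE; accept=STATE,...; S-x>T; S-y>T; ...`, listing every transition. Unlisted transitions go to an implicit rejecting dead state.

start=S0; accept=S5,S6; S0-0>S1; S0-1>S2; S1-0>S3; S1-1>S4; S2-0>S5; S2-1>S6; S3-0>S3; S3-1>S4; S4-0>S5; S4-1>S6; S5-0>S3; S5-1>S4; S6-0>S5; S6-1>S6

A DFA must remember the last 2 symbols (since which symbol is second-to-last isn't known until the input ends). Use one state per possible window of the last ≤2 symbols; accept from those whose window starts with `1`.
        0   1  
>  S0   S1  S2 
   S1   S3  S4 
   S2   S5  S6 
   S3   S3  S4 
   S4   S5  S6 
 * S5   S3  S4 
 * S6   S5  S6 
(> = start, * = accepting)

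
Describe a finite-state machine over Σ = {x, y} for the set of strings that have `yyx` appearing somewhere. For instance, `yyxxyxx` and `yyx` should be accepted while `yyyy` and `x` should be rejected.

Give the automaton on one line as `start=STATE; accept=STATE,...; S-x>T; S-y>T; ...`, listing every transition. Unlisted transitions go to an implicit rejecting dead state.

start=q0; accept=q3; q0-x>q0; q0-y>q1; q1-x>q0; q1-y>q2; q2-x>q3; q2-y>q2; q3-x>q3; q3-y>q3

States q0..q2 record the length of the longest prefix of `yyx` that matches the current input suffix. Reaching q3 means `yyx` has been seen, and we stay there forever. Accept from q3.
        x   y  
>  q0   q0  q1 
   q1   q0  q2 
   q2   q3  q2 
 * q3   q3  q3 
(> = start, * = accepting)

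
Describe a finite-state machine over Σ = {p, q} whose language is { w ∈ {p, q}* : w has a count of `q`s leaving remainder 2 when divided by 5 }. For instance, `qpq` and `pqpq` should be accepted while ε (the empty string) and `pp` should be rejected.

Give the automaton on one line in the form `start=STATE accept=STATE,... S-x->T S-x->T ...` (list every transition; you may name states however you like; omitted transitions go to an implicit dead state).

start=s0 accept=s2 s0-p->s0 s0-q->s1 s1-p->s1 s1-q->s2 s2-p->s2 s2-q->s3 s3-p->s3 s3-q->s4 s4-p->s4 s4-q->s0

Keep the running count of `q`s modulo 5: each `q` advances along the cycle s0 → s1 → s2 → s3 → s4 → s0 while other symbols loop. Accept at s2.
A 5-state machine:
        p   q  
>  s0   s0  s1 
   s1   s1  s2 
 * s2   s2  s3 
   s3   s3  s4 
   s4   s4  s0 
(> = start, * = accepting)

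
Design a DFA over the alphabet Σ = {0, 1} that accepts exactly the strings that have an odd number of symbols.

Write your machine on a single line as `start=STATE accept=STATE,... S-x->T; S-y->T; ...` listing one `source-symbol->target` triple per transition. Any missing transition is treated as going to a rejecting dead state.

start=q0; accept=q1; q0-0->q1; q0-1->q1; q1-0->q0; q1-1->q0

Only the length mod 2 matters, so use a 2-cycle: from any state, every input symbol moves to the next state, wrapping q1 back to q0. Mark q1 accepting.
A 2-state machine:
        0   1  
>  q0   q1  q1 
 * q1   q0  q0 
(> = start, * = accepting)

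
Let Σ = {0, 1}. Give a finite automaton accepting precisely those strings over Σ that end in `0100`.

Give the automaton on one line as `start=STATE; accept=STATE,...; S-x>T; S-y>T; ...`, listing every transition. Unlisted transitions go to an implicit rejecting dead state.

Let each state record the length of the longest suffix of the input read so far that is also a prefix of `0100`. q1 means the last symbol is `0`; q2 means the last 2 symbols are `01`; q3 means the last 3 symbols are `010`; q4 means the last 4 symbols are `0100`. Accept only at q4, where the string currently ends in `0100`.
With 5 states:
        0   1  
>  q0   q1  q0 
   q1   q1  q2 
   q2   q3  q0 
   q3   q4  q2 
 * q4   q1  q2 
(> = start, * = accepting)

start=q0; accept=q4; q0-0>q1; q0-1>q0; q1-0>q1; q1-1>q2; q2-0>q3; q2-1>q0; q3-0>q4; q3-1>q2; q4-0>q1; q4-1>q2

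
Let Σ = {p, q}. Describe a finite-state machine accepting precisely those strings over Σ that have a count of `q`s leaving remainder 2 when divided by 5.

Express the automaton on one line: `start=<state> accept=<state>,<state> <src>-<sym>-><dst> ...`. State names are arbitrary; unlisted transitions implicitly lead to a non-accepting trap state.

Keep the running count of `q`s modulo 5: each `q` advances along the cycle S0 → S1 → S2 → S3 → S4 → S0 while other symbols loop. Accept at S2.
        p   q  
>  S0   S0  S1 
   S1   S1  S2 
 * S2   S2  S3 
   S3   S3  S4 
   S4   S4  S0 
(> = start, * = accepting)

start=S0 accept=S2 S0-p->S0 S0-q->S1 S1-p->S1 S1-q->S2 S2-p->S2 S2-q->S3 S3-p->S3 S3-q->S4 S4-p->S4 S4-q->S0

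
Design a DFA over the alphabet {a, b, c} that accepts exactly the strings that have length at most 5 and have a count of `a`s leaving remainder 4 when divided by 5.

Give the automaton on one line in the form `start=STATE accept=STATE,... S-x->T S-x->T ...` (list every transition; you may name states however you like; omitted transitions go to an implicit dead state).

Run two small machines in parallel and take their product. The first has 7 states tracking the input length, saturating at 6; the second has 5 states tracking the count of `a`s modulo 5. A product state is a pair (one from each), accepting exactly when both do. Minimizing collapses redundant product states.
An 11-state machine:
          a    b    c  
>  S0     S1   S2   S2 
   S1     S3   S4   S4 
   S2     S4   S5   S5 
   S3     S6   S7   S7 
   S4     S7   S5   S5 
   S5     S5   S5   S5 
   S6     S8   S9   S9 
   S7     S9   S5   S5 
 * S8     S5  S10  S10 
   S9    S10   S5   S5 
 * S10    S5   S5   S5 
(> = start, * = accepting)

start=S0 accept=S8,S10 S0-a->S1 S0-b->S2 S0-c->S2 S1-a->S3 S1-b->S4 S1-c->S4 S2-a->S4 S2-b->S5 S2-c->S5 S3-a->S6 S3-b->S7 S3-c->S7 S4-a->S7 S4-b->S5 S4-c->S5 S5-a->S5 S5-b->S5 S5-c->S5 S6-a->S8 S6-b->S9 S6-c->S9 S7-a->S9 S7-b->S5 S7-c->S5 S8-a->S5 S8-b->S10 S8-c->S10 S9-a->S10 S9-b->S5 S9-c->S5 S10-a->S5 S10-b->S5 S10-c->S5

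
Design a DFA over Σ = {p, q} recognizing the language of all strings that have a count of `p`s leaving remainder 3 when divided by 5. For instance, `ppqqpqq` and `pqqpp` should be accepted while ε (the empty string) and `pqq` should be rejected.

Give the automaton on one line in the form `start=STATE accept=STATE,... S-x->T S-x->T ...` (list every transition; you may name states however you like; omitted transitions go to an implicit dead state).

start=S0 accept=S3 S0-p->S1 S0-q->S0 S1-p->S2 S1-q->S1 S2-p->S3 S2-q->S2 S3-p->S4 S3-q->S3 S4-p->S0 S4-q->S4

Keep the running count of `p`s modulo 5: each `p` advances along the cycle S0 → S1 → S2 → S3 → S4 → S0 while other symbols loop. Accept at S3.
A 5-state machine:
        p   q  
>  S0   S1  S0 
   S1   S2  S1 
   S2   S3  S2 
 * S3   S4  S3 
   S4   S0  S4 
(> = start, * = accepting)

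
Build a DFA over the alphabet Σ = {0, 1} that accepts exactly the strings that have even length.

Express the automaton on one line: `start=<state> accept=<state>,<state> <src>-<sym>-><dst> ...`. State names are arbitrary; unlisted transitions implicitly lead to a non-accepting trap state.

Count input length modulo 2: every symbol advances one step around the cycle s0 → s1 → s0. Accept at s0.
A 2-state machine:
        0   1  
>* s0   s1  s1 
   s1   s0  s0 
(> = start, * = accepting)

start=s0 accept=s0 s0-0->s1 s0-1->s1 s1-0->s0 s1-1->s0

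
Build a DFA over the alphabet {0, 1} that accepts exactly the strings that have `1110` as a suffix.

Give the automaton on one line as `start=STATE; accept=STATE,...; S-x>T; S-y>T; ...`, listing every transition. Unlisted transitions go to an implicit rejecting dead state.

start=S0; accept=S4; S0-0>S0; S0-1>S1; S1-0>S0; S1-1>S2; S2-0>S0; S2-1>S3; S3-0>S4; S3-1>S3; S4-0>S0; S4-1>S1

Let each state record the length of the longest suffix of the input read so far that is also a prefix of `1110`. S1 means the last symbol is `1`; S2 means the last 2 symbols are `11`; S3 means the last 3 symbols are `111`; S4 means the last 4 symbols are `1110`. Accept only at S4, where the string currently ends in `1110`.
A 5-state machine:
        0   1  
>  S0   S0  S1 
   S1   S0  S2 
   S2   S0  S3 
   S3   S4  S3 
 * S4   S0  S1 
(> = start, * = accepting)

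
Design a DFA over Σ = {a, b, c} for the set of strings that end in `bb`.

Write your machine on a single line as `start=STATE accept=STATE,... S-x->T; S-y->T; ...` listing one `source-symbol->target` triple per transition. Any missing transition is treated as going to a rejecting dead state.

start=q0; accept=q2; q0-a->q0; q0-b->q1; q0-c->q0; q1-a->q0; q1-b->q2; q1-c->q0; q2-a->q0; q2-b->q2; q2-c->q0

Let each state record the length of the longest suffix of the input read so far that is also a prefix of `bb`. q1 means the last symbol is `b`; q2 means the last 2 symbols are `bb`. Accept only at q2, where the string currently ends in `bb`.
With 3 states:
        a   b   c  
>  q0   q0  q1  q0 
   q1   q0  q2  q0 
 * q2   q0  q2  q0 
(> = start, * = accepting)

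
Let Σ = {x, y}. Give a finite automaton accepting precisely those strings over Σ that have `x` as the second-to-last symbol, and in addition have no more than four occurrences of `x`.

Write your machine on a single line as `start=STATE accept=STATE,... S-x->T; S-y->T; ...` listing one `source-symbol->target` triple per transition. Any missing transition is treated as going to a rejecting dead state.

Handle the two conditions separately and then intersect. The first has 7 states tracking the last 2 symbols read; the second has 6 states tracking the count of `x`s, saturating at 5. A product state is a pair (one from each), accepting exactly when both do.
With 23 states:
          x    y  
>  q0     q1   q2 
   q1     q3   q4 
   q2     q5   q6 
 * q3     q7   q8 
 * q4     q9  q10 
   q5     q3   q4 
   q6     q5   q6 
 * q7    q11  q12 
 * q8    q13  q14 
   q9     q7   q8 
   q10    q9  q10 
 * q11   q15  q16 
 * q12   q17  q18 
   q13   q11  q12 
   q14   q13  q14 
   q15   q15  q19 
 * q16   q20  q21 
   q17   q15  q16 
   q18   q17  q18 
   q19   q20  q22 
   q20   q15  q19 
   q21   q20  q21 
   q22   q20  q22 
(> = start, * = accepting)

start=q0; accept=q3,q4,q7,q8,q11,q12,q16; q0-x->q1; q0-y->q2; q1-x->q3; q1-y->q4; q2-x->q5; q2-y->q6; q3-x->q7; q3-y->q8; q4-x->q9; q4-y->q10; q5-x->q3; q5-y->q4; q6-x->q5; q6-y->q6; q7-x->q11; q7-y->q12; q8-x->q13; q8-y->q14; q9-x->q7; q9-y->q8; q10-x->q9; q10-y->q10; q11-x->q15; q11-y->q16; q12-x->q17; q12-y->q18; q13-x->q11; q13-y->q12; q14-x->q13; q14-y->q14; q15-x->q15; q15-y->q19; q16-x->q20; q16-y->q21; q17-x->q15; q17-y->q16; q18-x->q17; q18-y->q18; q19-x->q20; q19-y->q22; q20-x->q15; q20-y->q19; q21-x->q20; q21-y->q21; q22-x->q20; q22-y->q22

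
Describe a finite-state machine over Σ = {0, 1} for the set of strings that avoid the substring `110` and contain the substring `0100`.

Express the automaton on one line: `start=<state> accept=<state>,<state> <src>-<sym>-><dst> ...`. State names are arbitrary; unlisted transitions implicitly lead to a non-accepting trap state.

start=s0 accept=s6,s7,s8 s0-0->s1 s0-1->s2 s1-0->s1 s1-1->s3 s2-0->s1 s2-1->s4 s3-0->s5 s3-1->s4 s4-0->s4 s4-1->s4 s5-0->s6 s5-1->s3 s6-0->s6 s6-1->s7 s7-0->s6 s7-1->s8 s8-0->s4 s8-1->s8

Build one automaton per condition and run them in lockstep. One (4 states) tracks partial matches of the forbidden pattern `110`; the other (5 states) tracks whether and how much of `0100` has been seen. Each combined state is a pair, one component from each; accept when both components accept. Minimizing collapses redundant product states.
With 9 states:
        0   1  
>  s0   s1  s2 
   s1   s1  s3 
   s2   s1  s4 
   s3   s5  s4 
   s4   s4  s4 
   s5   s6  s3 
 * s6   s6  s7 
 * s7   s6  s8 
 * s8   s4  s8 
(> = start, * = accepting)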